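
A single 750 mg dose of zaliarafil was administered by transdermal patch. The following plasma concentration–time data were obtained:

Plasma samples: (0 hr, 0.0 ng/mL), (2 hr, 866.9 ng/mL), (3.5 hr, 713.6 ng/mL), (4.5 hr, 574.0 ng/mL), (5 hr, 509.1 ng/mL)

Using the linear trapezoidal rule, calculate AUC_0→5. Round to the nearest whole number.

Trapezoidal AUC_0→5:
  [0→2]: (0.0+866.9)/2 × 2 = 866.9
  [2→3.5]: (866.9+713.6)/2 × 1.5 = 1185.375
  [3.5→4.5]: (713.6+574.0)/2 × 1 = 643.8
  [4.5→5]: (574.0+509.1)/2 × 0.5 = 270.775
  Sum = 2966.85 ng/mL·hr

AUC = 2967 ng/mL·hr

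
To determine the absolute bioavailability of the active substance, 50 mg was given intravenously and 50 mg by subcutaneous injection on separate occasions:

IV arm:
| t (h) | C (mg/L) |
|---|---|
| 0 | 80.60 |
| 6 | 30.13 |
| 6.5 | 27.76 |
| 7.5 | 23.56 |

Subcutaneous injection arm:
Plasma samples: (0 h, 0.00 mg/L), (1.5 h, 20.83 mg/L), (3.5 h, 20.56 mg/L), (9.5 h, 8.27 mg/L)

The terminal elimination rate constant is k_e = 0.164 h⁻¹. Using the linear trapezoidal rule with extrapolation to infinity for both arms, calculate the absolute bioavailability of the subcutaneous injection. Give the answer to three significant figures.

F = 0.376

Trapezoidal AUC_0→7.5 (IV):
  [0→6]: (80.60+30.13)/2 × 6 = 332.19
  [6→6.5]: (30.13+27.76)/2 × 0.5 = 14.4725
  [6.5→7.5]: (27.76+23.56)/2 × 1 = 25.66
  Sum = 372.3225 mg/L·h
IV tail: 23.56/0.164 = 143.659; AUC_iv,0→∞ = 372.3225 + 143.659 = 515.9815 mg/L·h
Trapezoidal AUC_0→9.5 (subcutaneous injection):
  [0→1.5]: (0.00+20.83)/2 × 1.5 = 15.6225
  [1.5→3.5]: (20.83+20.56)/2 × 2 = 41.39
  [3.5→9.5]: (20.56+8.27)/2 × 6 = 86.49
  Sum = 143.5025 mg/L·h
subcutaneous injection tail: 8.27/0.164 = 50.427; AUC_ev,0→∞ = 143.5025 + 50.427 = 193.9295 mg/L·h
F = (AUC_ev/D_ev)/(AUC_iv/D_iv) = (193.9295/50)/(515.9815/50) = 3.87859/10.31963 = 0.3758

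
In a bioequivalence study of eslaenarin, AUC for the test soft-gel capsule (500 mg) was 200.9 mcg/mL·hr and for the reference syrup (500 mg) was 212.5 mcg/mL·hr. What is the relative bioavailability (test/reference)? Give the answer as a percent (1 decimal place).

F_rel = (AUC_test/D_test) / (AUC_ref/D_ref)
      = (200.9/500) / (212.5/500)
      = 0.4018 / 0.425 = 0.9454 = 94.54%

F_rel = 94.5%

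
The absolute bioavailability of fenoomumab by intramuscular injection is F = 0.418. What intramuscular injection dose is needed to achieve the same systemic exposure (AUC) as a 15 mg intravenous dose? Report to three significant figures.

D_intramuscular = 35.9 mg

For equal systemic exposure: F × D_ev = D_iv
D_ev = D_iv / F = 15 / 0.418 = 35.8852 mg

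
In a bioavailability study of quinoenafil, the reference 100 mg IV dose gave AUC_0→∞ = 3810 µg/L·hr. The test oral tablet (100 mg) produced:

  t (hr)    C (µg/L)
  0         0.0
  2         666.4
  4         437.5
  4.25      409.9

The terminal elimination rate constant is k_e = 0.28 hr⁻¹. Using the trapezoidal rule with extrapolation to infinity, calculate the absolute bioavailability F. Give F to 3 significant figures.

F = 0.877

Trapezoidal AUC_0→4.25 (oral tablet):
  [0→2]: (0.0+666.4)/2 × 2 = 666.4
  [2→4]: (666.4+437.5)/2 × 2 = 1103.9
  [4→4.25]: (437.5+409.9)/2 × 0.25 = 105.925
  Sum = 1876.225 µg/L·hr
Tail: C_last/k_e = 409.9/0.28 = 1463.929
AUC_0→∞ (oral tablet) = 1876.225 + 1463.929 = 3340.154 µg/L·hr
F = (AUC_ev/D_ev)/(AUC_iv/D_iv) = (3340.154/100)/(3810/100) = 33.40154/38.1 = 0.8767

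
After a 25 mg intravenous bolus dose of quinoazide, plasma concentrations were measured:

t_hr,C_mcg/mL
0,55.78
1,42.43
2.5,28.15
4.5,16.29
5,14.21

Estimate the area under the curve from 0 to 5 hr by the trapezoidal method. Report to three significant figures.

AUC = 154 mcg/mL·hr

Trapezoidal AUC_0→5:
  [0→1]: (55.78+42.43)/2 × 1 = 49.105
  [1→2.5]: (42.43+28.15)/2 × 1.5 = 52.935
  [2.5→4.5]: (28.15+16.29)/2 × 2 = 44.44
  [4.5→5]: (16.29+14.21)/2 × 0.5 = 7.625
  Sum = 154.105 mcg/mL·hr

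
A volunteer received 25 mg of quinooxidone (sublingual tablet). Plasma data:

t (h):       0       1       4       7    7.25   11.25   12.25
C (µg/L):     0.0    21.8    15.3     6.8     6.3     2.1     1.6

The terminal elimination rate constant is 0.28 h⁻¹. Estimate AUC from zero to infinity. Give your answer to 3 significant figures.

AUC = 126 µg/L·h

Trapezoidal AUC_0→12.25:
  [0→1]: (0.0+21.8)/2 × 1 = 10.9
  [1→4]: (21.8+15.3)/2 × 3 = 55.65
  [4→7]: (15.3+6.8)/2 × 3 = 33.15
  [7→7.25]: (6.8+6.3)/2 × 0.25 = 1.6375
  [7.25→11.25]: (6.3+2.1)/2 × 4 = 16.8
  [11.25→12.25]: (2.1+1.6)/2 × 1 = 1.85
  Sum = 119.9875 µg/L·h
Extrapolated tail: C_last / k_e = 1.6 / 0.28 = 5.714
AUC_0→∞ = 119.9875 + 5.714 = 125.7015 µg/L·h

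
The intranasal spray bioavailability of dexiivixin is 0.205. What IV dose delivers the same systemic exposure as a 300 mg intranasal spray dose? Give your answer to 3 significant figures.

D_iv = 61.5 mg

Systemic exposure from an extravascular dose = F × D_ev, so the equivalent IV dose is F × D_ev.
D_iv = F × D_ev = 0.205 × 300 = 61.5 mg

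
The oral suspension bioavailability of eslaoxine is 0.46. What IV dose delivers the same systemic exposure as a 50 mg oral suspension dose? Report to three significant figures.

Systemic exposure from an extravascular dose = F × D_ev, so the equivalent IV dose is F × D_ev.
D_iv = F × D_ev = 0.46 × 50 = 23 mg

D_iv = 23.0 mg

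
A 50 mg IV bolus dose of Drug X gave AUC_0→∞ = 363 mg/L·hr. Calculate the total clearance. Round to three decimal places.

CL = Dose_iv / AUC_0→∞
   = 50 / 363 = 0.137741 L/hr

CL = 0.138 L/hr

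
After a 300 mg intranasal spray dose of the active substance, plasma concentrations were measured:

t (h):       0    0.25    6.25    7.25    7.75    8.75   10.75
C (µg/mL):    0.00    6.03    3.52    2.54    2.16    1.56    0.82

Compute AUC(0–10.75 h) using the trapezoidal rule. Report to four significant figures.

Trapezoidal AUC_0→10.75:
  [0→0.25]: (0.00+6.03)/2 × 0.25 = 0.75375
  [0.25→6.25]: (6.03+3.52)/2 × 6 = 28.65
  [6.25→7.25]: (3.52+2.54)/2 × 1 = 3.03
  [7.25→7.75]: (2.54+2.16)/2 × 0.5 = 1.175
  [7.75→8.75]: (2.16+1.56)/2 × 1 = 1.86
  [8.75→10.75]: (1.56+0.82)/2 × 2 = 2.38
  Sum = 37.84875 µg/mL·h

AUC = 37.85 µg/mL·h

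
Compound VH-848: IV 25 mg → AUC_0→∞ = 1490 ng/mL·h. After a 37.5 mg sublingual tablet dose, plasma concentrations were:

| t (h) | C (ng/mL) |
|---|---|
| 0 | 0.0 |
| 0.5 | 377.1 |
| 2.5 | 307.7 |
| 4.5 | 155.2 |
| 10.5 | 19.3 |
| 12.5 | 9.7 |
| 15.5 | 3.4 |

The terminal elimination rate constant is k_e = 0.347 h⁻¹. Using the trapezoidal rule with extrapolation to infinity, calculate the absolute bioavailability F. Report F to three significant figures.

Trapezoidal AUC_0→15.5 (sublingual tablet):
  [0→0.5]: (0.0+377.1)/2 × 0.5 = 94.275
  [0.5→2.5]: (377.1+307.7)/2 × 2 = 684.8
  [2.5→4.5]: (307.7+155.2)/2 × 2 = 462.9
  [4.5→10.5]: (155.2+19.3)/2 × 6 = 523.5
  [10.5→12.5]: (19.3+9.7)/2 × 2 = 29.0
  [12.5→15.5]: (9.7+3.4)/2 × 3 = 19.65
  Sum = 1814.125 ng/mL·h
Tail: C_last/k_e = 3.4/0.347 = 9.798
AUC_0→∞ (sublingual tablet) = 1814.125 + 9.798 = 1823.923 ng/mL·h
F = (AUC_ev/D_ev)/(AUC_iv/D_iv) = (1823.923/37.5)/(1490/25) = 48.6379/59.6 = 0.8161

F = 0.816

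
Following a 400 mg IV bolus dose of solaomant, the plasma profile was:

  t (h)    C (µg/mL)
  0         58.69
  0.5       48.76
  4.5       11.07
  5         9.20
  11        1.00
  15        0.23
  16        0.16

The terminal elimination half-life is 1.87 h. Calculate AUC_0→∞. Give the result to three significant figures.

Trapezoidal AUC_0→16:
  [0→0.5]: (58.69+48.76)/2 × 0.5 = 26.8625
  [0.5→4.5]: (48.76+11.07)/2 × 4 = 119.66
  [4.5→5]: (11.07+9.20)/2 × 0.5 = 5.0675
  [5→11]: (9.20+1.00)/2 × 6 = 30.6
  [11→15]: (1.00+0.23)/2 × 4 = 2.46
  [15→16]: (0.23+0.16)/2 × 1 = 0.195
  Sum = 184.845 µg/mL·h
k_e = ln2 / t½ = 0.693147 / 1.87 = 0.3707 h^-1
Extrapolated tail: C_last / k_e = 0.16 / 0.3707 = 0.432
AUC_0→∞ = 184.845 + 0.432 = 185.277 µg/mL·h

AUC = 185 µg/mL·h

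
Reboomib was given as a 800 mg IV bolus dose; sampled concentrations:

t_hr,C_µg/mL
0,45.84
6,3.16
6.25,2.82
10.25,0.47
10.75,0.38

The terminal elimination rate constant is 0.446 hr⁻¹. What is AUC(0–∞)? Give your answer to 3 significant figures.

AUC = 155 µg/mL·hr

Trapezoidal AUC_0→10.75:
  [0→6]: (45.84+3.16)/2 × 6 = 147.0
  [6→6.25]: (3.16+2.82)/2 × 0.25 = 0.7475
  [6.25→10.25]: (2.82+0.47)/2 × 4 = 6.58
  [10.25→10.75]: (0.47+0.38)/2 × 0.5 = 0.2125
  Sum = 154.54 µg/mL·hr
Extrapolated tail: C_last / k_e = 0.38 / 0.446 = 0.852
AUC_0→∞ = 154.54 + 0.852 = 155.392 µg/mL·hr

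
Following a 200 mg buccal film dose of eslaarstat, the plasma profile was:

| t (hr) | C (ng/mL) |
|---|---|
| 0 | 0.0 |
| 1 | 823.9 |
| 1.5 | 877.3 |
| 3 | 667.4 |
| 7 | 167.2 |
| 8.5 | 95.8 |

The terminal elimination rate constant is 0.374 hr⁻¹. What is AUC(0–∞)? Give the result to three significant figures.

AUC = 4120 ng/mL·hr

Trapezoidal AUC_0→8.5:
  [0→1]: (0.0+823.9)/2 × 1 = 411.95
  [1→1.5]: (823.9+877.3)/2 × 0.5 = 425.3
  [1.5→3]: (877.3+667.4)/2 × 1.5 = 1158.525
  [3→7]: (667.4+167.2)/2 × 4 = 1669.2
  [7→8.5]: (167.2+95.8)/2 × 1.5 = 197.25
  Sum = 3862.225 ng/mL·hr
Extrapolated tail: C_last / k_e = 95.8 / 0.374 = 256.150
AUC_0→∞ = 3862.225 + 256.150 = 4118.375 ng/mL·hr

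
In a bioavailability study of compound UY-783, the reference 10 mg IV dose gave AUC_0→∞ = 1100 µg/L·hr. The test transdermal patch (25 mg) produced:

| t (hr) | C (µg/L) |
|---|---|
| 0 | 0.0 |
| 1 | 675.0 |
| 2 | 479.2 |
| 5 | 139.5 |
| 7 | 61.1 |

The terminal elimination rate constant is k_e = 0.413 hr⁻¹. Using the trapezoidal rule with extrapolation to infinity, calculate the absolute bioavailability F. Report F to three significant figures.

F = 0.797

Trapezoidal AUC_0→7 (transdermal patch):
  [0→1]: (0.0+675.0)/2 × 1 = 337.5
  [1→2]: (675.0+479.2)/2 × 1 = 577.1
  [2→5]: (479.2+139.5)/2 × 3 = 928.05
  [5→7]: (139.5+61.1)/2 × 2 = 200.6
  Sum = 2043.25 µg/L·hr
Tail: C_last/k_e = 61.1/0.413 = 147.942
AUC_0→∞ (transdermal patch) = 2043.25 + 147.942 = 2191.192 µg/L·hr
F = (AUC_ev/D_ev)/(AUC_iv/D_iv) = (2191.192/25)/(1100/10) = 87.64768/110 = 0.7968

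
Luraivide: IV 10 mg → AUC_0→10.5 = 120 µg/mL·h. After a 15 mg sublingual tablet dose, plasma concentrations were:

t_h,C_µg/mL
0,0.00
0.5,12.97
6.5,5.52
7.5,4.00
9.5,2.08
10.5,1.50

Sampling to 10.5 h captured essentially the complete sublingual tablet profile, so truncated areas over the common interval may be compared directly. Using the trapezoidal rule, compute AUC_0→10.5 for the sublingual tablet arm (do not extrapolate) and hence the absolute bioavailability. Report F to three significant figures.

F = 0.396

Trapezoidal AUC_0→10.5 (sublingual tablet):
  [0→0.5]: (0.00+12.97)/2 × 0.5 = 3.2425
  [0.5→6.5]: (12.97+5.52)/2 × 6 = 55.47
  [6.5→7.5]: (5.52+4.00)/2 × 1 = 4.76
  [7.5→9.5]: (4.00+2.08)/2 × 2 = 6.08
  [9.5→10.5]: (2.08+1.50)/2 × 1 = 1.79
  Sum = 71.3425 µg/mL·h
F = (AUC_ev/D_ev)/(AUC_iv/D_iv) = (71.3425/15)/(120/10) = 4.75617/12 = 0.3963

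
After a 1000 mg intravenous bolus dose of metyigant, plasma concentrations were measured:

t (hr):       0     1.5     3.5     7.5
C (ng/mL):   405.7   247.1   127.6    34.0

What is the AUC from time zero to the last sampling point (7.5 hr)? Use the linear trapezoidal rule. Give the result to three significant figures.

AUC = 1190 ng/mL·hr

Trapezoidal AUC_0→7.5:
  [0→1.5]: (405.7+247.1)/2 × 1.5 = 489.6
  [1.5→3.5]: (247.1+127.6)/2 × 2 = 374.7
  [3.5→7.5]: (127.6+34.0)/2 × 4 = 323.2
  Sum = 1187.5 ng/mL·hr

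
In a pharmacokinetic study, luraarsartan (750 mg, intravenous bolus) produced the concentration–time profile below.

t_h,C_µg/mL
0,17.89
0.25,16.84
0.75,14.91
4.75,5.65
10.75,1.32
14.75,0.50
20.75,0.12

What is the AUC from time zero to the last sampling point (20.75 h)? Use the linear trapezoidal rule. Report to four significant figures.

AUC = 79.81 µg/mL·h

Trapezoidal AUC_0→20.75:
  [0→0.25]: (17.89+16.84)/2 × 0.25 = 4.34125
  [0.25→0.75]: (16.84+14.91)/2 × 0.5 = 7.9375
  [0.75→4.75]: (14.91+5.65)/2 × 4 = 41.12
  [4.75→10.75]: (5.65+1.32)/2 × 6 = 20.91
  [10.75→14.75]: (1.32+0.50)/2 × 4 = 3.64
  [14.75→20.75]: (0.50+0.12)/2 × 6 = 1.86
  Sum = 79.80875 µg/mL·h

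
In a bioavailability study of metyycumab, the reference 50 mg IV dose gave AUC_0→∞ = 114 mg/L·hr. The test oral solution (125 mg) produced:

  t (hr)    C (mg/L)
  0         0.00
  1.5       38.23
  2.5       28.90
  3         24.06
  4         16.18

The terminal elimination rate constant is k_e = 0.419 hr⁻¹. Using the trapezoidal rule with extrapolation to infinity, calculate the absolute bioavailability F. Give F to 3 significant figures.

Trapezoidal AUC_0→4 (oral solution):
  [0→1.5]: (0.00+38.23)/2 × 1.5 = 28.6725
  [1.5→2.5]: (38.23+28.90)/2 × 1 = 33.565
  [2.5→3]: (28.90+24.06)/2 × 0.5 = 13.24
  [3→4]: (24.06+16.18)/2 × 1 = 20.12
  Sum = 95.5975 mg/L·hr
Tail: C_last/k_e = 16.18/0.419 = 38.616
AUC_0→∞ (oral solution) = 95.5975 + 38.616 = 134.2135 mg/L·hr
F = (AUC_ev/D_ev)/(AUC_iv/D_iv) = (134.2135/125)/(114/50) = 1.073708/2.28 = 0.4709

F = 0.471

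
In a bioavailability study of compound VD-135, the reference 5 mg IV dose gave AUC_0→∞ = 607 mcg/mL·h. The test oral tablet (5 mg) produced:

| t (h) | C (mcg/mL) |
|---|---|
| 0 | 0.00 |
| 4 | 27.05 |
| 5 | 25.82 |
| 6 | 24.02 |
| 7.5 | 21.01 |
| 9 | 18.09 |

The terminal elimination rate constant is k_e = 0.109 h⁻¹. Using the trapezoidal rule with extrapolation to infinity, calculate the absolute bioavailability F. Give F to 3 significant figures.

Trapezoidal AUC_0→9 (oral tablet):
  [0→4]: (0.00+27.05)/2 × 4 = 54.1
  [4→5]: (27.05+25.82)/2 × 1 = 26.435
  [5→6]: (25.82+24.02)/2 × 1 = 24.92
  [6→7.5]: (24.02+21.01)/2 × 1.5 = 33.7725
  [7.5→9]: (21.01+18.09)/2 × 1.5 = 29.325
  Sum = 168.5525 mcg/mL·h
Tail: C_last/k_e = 18.09/0.109 = 165.963
AUC_0→∞ (oral tablet) = 168.5525 + 165.963 = 334.5155 mcg/mL·h
F = (AUC_ev/D_ev)/(AUC_iv/D_iv) = (334.5155/5)/(607/5) = 66.9031/121.4 = 0.5511

F = 0.551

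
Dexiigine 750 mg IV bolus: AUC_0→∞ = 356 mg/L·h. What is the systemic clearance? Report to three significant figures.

CL = 2.11 L/h

CL = Dose_iv / AUC_0→∞
   = 750 / 356 = 2.10674 L/h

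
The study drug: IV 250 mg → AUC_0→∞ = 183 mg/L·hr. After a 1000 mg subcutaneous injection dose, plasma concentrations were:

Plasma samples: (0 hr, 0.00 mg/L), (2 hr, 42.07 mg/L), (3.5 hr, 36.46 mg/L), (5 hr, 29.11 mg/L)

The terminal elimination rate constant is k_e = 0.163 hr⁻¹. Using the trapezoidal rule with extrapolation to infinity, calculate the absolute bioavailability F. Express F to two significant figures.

Trapezoidal AUC_0→5 (subcutaneous injection):
  [0→2]: (0.00+42.07)/2 × 2 = 42.07
  [2→3.5]: (42.07+36.46)/2 × 1.5 = 58.8975
  [3.5→5]: (36.46+29.11)/2 × 1.5 = 49.1775
  Sum = 150.145 mg/L·hr
Tail: C_last/k_e = 29.11/0.163 = 178.589
AUC_0→∞ (subcutaneous injection) = 150.145 + 178.589 = 328.734 mg/L·hr
F = (AUC_ev/D_ev)/(AUC_iv/D_iv) = (328.734/1000)/(183/250) = 0.328734/0.732 = 0.4491

F = 0.45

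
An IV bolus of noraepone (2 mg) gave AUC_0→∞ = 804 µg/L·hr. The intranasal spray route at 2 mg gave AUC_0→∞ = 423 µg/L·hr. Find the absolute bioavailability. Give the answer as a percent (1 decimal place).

F = 52.6%

F = (AUC_ev / D_ev) / (AUC_iv / D_iv)
  = (423/2) / (804/2)
  = 211.5 / 402 = 0.5261
  = 52.61%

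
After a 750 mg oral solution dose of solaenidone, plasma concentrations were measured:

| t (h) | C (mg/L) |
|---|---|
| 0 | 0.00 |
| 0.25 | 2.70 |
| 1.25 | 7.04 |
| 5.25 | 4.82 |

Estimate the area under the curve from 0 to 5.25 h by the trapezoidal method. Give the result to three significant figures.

AUC = 28.9 mg/L·h

Trapezoidal AUC_0→5.25:
  [0→0.25]: (0.00+2.70)/2 × 0.25 = 0.3375
  [0.25→1.25]: (2.70+7.04)/2 × 1 = 4.87
  [1.25→5.25]: (7.04+4.82)/2 × 4 = 23.72
  Sum = 28.9275 mg/L·h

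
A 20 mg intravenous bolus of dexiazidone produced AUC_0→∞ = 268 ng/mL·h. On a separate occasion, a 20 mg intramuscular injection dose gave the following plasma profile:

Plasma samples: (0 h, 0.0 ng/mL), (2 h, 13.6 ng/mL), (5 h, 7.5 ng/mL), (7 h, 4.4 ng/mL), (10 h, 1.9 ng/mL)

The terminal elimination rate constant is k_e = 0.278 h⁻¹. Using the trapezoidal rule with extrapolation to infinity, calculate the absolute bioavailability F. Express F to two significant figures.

Trapezoidal AUC_0→10 (intramuscular injection):
  [0→2]: (0.0+13.6)/2 × 2 = 13.6
  [2→5]: (13.6+7.5)/2 × 3 = 31.65
  [5→7]: (7.5+4.4)/2 × 2 = 11.9
  [7→10]: (4.4+1.9)/2 × 3 = 9.45
  Sum = 66.6 ng/mL·h
Tail: C_last/k_e = 1.9/0.278 = 6.835
AUC_0→∞ (intramuscular injection) = 66.6 + 6.835 = 73.435 ng/mL·h
F = (AUC_ev/D_ev)/(AUC_iv/D_iv) = (73.435/20)/(268/20) = 3.67175/13.4 = 0.2740

F = 0.27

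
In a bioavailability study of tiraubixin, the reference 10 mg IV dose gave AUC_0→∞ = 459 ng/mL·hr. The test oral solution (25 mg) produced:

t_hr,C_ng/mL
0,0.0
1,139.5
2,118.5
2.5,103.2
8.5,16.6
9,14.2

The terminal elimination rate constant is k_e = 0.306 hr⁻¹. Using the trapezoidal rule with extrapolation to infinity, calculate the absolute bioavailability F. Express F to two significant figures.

Trapezoidal AUC_0→9 (oral solution):
  [0→1]: (0.0+139.5)/2 × 1 = 69.75
  [1→2]: (139.5+118.5)/2 × 1 = 129.0
  [2→2.5]: (118.5+103.2)/2 × 0.5 = 55.425
  [2.5→8.5]: (103.2+16.6)/2 × 6 = 359.4
  [8.5→9]: (16.6+14.2)/2 × 0.5 = 7.7
  Sum = 621.275 ng/mL·hr
Tail: C_last/k_e = 14.2/0.306 = 46.405
AUC_0→∞ (oral solution) = 621.275 + 46.405 = 667.68 ng/mL·hr
F = (AUC_ev/D_ev)/(AUC_iv/D_iv) = (667.68/25)/(459/10) = 26.7072/45.9 = 0.5819

F = 0.58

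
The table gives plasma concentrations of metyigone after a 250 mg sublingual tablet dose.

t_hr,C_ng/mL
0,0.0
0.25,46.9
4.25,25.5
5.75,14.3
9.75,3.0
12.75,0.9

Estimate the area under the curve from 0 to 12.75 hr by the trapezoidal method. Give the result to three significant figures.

AUC = 221 ng/mL·hr

Trapezoidal AUC_0→12.75:
  [0→0.25]: (0.0+46.9)/2 × 0.25 = 5.8625
  [0.25→4.25]: (46.9+25.5)/2 × 4 = 144.8
  [4.25→5.75]: (25.5+14.3)/2 × 1.5 = 29.85
  [5.75→9.75]: (14.3+3.0)/2 × 4 = 34.6
  [9.75→12.75]: (3.0+0.9)/2 × 3 = 5.85
  Sum = 220.9625 ng/mL·hr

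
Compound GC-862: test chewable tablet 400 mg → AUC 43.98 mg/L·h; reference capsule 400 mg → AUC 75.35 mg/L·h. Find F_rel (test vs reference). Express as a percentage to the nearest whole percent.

F_rel = (AUC_test/D_test) / (AUC_ref/D_ref)
      = (43.98/400) / (75.35/400)
      = 0.10995 / 0.188375 = 0.5837 = 58.37%

F_rel = 58%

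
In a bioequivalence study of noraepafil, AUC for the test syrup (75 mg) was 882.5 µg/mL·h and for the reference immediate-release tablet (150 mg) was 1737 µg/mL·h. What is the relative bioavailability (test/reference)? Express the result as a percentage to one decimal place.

F_rel = (AUC_test/D_test) / (AUC_ref/D_ref)
      = (882.5/75) / (1737/150)
      = 11.7667 / 11.58 = 1.0161 = 101.61%

F_rel = 101.6%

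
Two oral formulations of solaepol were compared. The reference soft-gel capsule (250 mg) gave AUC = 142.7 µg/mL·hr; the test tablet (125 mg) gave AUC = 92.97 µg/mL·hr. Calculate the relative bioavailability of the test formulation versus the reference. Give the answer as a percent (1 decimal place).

F_rel = 130.3%

F_rel = (AUC_test/D_test) / (AUC_ref/D_ref)
      = (92.97/125) / (142.7/250)
      = 0.74376 / 0.5708 = 1.3030 = 130.30%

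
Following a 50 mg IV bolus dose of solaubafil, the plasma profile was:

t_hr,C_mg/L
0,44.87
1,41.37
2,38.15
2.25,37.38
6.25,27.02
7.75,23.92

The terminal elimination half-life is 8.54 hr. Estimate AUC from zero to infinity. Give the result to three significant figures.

Trapezoidal AUC_0→7.75:
  [0→1]: (44.87+41.37)/2 × 1 = 43.12
  [1→2]: (41.37+38.15)/2 × 1 = 39.76
  [2→2.25]: (38.15+37.38)/2 × 0.25 = 9.44125
  [2.25→6.25]: (37.38+27.02)/2 × 4 = 128.8
  [6.25→7.75]: (27.02+23.92)/2 × 1.5 = 38.205
  Sum = 259.32625 mg/L·hr
k_e = ln2 / t½ = 0.693147 / 8.54 = 0.0812 hr^-1
Extrapolated tail: C_last / k_e = 23.92 / 0.0812 = 294.581
AUC_0→∞ = 259.32625 + 294.581 = 553.90725 mg/L·hr

AUC = 554 mg/L·hr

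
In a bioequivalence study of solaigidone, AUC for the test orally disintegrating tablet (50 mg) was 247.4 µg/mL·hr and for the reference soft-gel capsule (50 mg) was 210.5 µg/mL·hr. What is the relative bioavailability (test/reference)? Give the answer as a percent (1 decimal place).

F_rel = (AUC_test/D_test) / (AUC_ref/D_ref)
      = (247.4/50) / (210.5/50)
      = 4.948 / 4.21 = 1.1753 = 117.53%

F_rel = 117.5%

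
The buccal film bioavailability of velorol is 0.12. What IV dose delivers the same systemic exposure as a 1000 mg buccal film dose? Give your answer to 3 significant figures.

Systemic exposure from an extravascular dose = F × D_ev, so the equivalent IV dose is F × D_ev.
D_iv = F × D_ev = 0.12 × 1000 = 120 mg

D_iv = 120 mg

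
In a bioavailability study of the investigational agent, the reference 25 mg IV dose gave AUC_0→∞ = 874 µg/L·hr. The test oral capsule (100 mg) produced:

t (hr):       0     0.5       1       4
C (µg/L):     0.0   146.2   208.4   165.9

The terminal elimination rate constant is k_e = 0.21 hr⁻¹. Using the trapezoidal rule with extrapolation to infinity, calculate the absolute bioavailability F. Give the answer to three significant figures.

F = 0.422

Trapezoidal AUC_0→4 (oral capsule):
  [0→0.5]: (0.0+146.2)/2 × 0.5 = 36.55
  [0.5→1]: (146.2+208.4)/2 × 0.5 = 88.65
  [1→4]: (208.4+165.9)/2 × 3 = 561.45
  Sum = 686.65 µg/L·hr
Tail: C_last/k_e = 165.9/0.21 = 790.000
AUC_0→∞ (oral capsule) = 686.65 + 790.000 = 1476.65 µg/L·hr
F = (AUC_ev/D_ev)/(AUC_iv/D_iv) = (1476.65/100)/(874/25) = 14.7665/34.96 = 0.4224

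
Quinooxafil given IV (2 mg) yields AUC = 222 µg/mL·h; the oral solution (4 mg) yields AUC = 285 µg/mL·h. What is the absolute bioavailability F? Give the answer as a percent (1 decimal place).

F = (AUC_ev / D_ev) / (AUC_iv / D_iv)
  = (285/4) / (222/2)
  = 71.25 / 111 = 0.6419
  = 64.19%

F = 64.2%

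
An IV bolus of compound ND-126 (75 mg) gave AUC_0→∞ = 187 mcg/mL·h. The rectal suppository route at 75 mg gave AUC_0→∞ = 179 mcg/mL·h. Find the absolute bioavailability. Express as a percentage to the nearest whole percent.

F = 96%

F = (AUC_ev / D_ev) / (AUC_iv / D_iv)
  = (179/75) / (187/75)
  = 2.38667 / 2.49333 = 0.9572
  = 95.72%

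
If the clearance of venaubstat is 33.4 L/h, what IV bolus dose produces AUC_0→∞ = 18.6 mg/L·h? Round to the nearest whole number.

Dose = 621 mg

Dose_iv = CL × AUC_0→∞
     = 33.4 × 18.6 = 621.24 mg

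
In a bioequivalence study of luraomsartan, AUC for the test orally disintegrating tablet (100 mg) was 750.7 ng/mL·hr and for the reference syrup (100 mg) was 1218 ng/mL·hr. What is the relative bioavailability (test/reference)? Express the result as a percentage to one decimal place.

F_rel = (AUC_test/D_test) / (AUC_ref/D_ref)
      = (750.7/100) / (1218/100)
      = 7.507 / 12.18 = 0.6163 = 61.63%

F_rel = 61.6%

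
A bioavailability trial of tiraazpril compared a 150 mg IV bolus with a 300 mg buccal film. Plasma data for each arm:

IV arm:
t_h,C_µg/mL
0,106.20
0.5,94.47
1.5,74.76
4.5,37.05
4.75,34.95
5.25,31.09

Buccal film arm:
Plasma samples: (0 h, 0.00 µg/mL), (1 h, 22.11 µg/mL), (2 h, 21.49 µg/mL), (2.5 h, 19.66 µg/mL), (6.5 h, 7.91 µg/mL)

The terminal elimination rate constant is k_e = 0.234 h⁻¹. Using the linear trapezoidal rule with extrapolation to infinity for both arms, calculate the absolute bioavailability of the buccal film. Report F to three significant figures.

Trapezoidal AUC_0→5.25 (IV):
  [0→0.5]: (106.20+94.47)/2 × 0.5 = 50.1675
  [0.5→1.5]: (94.47+74.76)/2 × 1 = 84.615
  [1.5→4.5]: (74.76+37.05)/2 × 3 = 167.715
  [4.5→4.75]: (37.05+34.95)/2 × 0.25 = 9.0
  [4.75→5.25]: (34.95+31.09)/2 × 0.5 = 16.51
  Sum = 328.0075 µg/mL·h
IV tail: 31.09/0.234 = 132.863; AUC_iv,0→∞ = 328.0075 + 132.863 = 460.8705 µg/mL·h
Trapezoidal AUC_0→6.5 (buccal film):
  [0→1]: (0.00+22.11)/2 × 1 = 11.055
  [1→2]: (22.11+21.49)/2 × 1 = 21.8
  [2→2.5]: (21.49+19.66)/2 × 0.5 = 10.2875
  [2.5→6.5]: (19.66+7.91)/2 × 4 = 55.14
  Sum = 98.2825 µg/mL·h
buccal film tail: 7.91/0.234 = 33.803; AUC_ev,0→∞ = 98.2825 + 33.803 = 132.0855 µg/mL·h
F = (AUC_ev/D_ev)/(AUC_iv/D_iv) = (132.0855/300)/(460.8705/150) = 0.440285/3.07247 = 0.1433

F = 0.143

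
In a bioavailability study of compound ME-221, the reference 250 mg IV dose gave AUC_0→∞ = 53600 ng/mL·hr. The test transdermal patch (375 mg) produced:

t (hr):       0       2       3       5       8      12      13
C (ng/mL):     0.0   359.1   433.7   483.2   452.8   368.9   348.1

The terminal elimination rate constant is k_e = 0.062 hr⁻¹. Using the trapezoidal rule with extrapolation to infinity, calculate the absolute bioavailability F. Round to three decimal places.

F = 0.133

Trapezoidal AUC_0→13 (transdermal patch):
  [0→2]: (0.0+359.1)/2 × 2 = 359.1
  [2→3]: (359.1+433.7)/2 × 1 = 396.4
  [3→5]: (433.7+483.2)/2 × 2 = 916.9
  [5→8]: (483.2+452.8)/2 × 3 = 1404.0
  [8→12]: (452.8+368.9)/2 × 4 = 1643.4
  [12→13]: (368.9+348.1)/2 × 1 = 358.5
  Sum = 5078.3 ng/mL·hr
Tail: C_last/k_e = 348.1/0.062 = 5614.516
AUC_0→∞ (transdermal patch) = 5078.3 + 5614.516 = 10692.816 ng/mL·hr
F = (AUC_ev/D_ev)/(AUC_iv/D_iv) = (10692.816/375)/(53600/250) = 28.514176/214.4 = 0.1330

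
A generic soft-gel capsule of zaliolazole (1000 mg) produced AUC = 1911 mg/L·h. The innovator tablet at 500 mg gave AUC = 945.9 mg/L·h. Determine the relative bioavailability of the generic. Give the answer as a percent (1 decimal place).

F_rel = 101.0%

F_rel = (AUC_test/D_test) / (AUC_ref/D_ref)
      = (1911/1000) / (945.9/500)
      = 1.911 / 1.8918 = 1.0101 = 101.01%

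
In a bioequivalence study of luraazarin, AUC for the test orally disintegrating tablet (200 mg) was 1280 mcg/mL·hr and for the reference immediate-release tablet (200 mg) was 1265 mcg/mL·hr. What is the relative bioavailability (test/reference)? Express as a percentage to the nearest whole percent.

F_rel = (AUC_test/D_test) / (AUC_ref/D_ref)
      = (1280/200) / (1265/200)
      = 6.4 / 6.325 = 1.0119 = 101.19%

F_rel = 101%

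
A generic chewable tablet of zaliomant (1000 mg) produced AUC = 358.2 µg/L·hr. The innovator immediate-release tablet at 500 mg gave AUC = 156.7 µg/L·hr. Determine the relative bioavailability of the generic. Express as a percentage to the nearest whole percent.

F_rel = 114%

F_rel = (AUC_test/D_test) / (AUC_ref/D_ref)
      = (358.2/1000) / (156.7/500)
      = 0.3582 / 0.3134 = 1.1429 = 114.29%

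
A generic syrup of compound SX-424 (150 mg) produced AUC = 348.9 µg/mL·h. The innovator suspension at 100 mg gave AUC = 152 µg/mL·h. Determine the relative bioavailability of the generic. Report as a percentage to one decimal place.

F_rel = 153.0%

F_rel = (AUC_test/D_test) / (AUC_ref/D_ref)
      = (348.9/150) / (152/100)
      = 2.326 / 1.52 = 1.5303 = 153.03%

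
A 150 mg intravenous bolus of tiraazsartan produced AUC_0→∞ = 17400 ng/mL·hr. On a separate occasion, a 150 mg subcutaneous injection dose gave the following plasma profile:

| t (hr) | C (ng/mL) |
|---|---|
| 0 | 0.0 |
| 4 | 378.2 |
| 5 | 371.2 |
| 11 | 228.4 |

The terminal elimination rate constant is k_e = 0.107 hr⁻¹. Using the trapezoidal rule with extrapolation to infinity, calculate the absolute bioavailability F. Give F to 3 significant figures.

F = 0.291

Trapezoidal AUC_0→11 (subcutaneous injection):
  [0→4]: (0.0+378.2)/2 × 4 = 756.4
  [4→5]: (378.2+371.2)/2 × 1 = 374.7
  [5→11]: (371.2+228.4)/2 × 6 = 1798.8
  Sum = 2929.9 ng/mL·hr
Tail: C_last/k_e = 228.4/0.107 = 2134.579
AUC_0→∞ (subcutaneous injection) = 2929.9 + 2134.579 = 5064.479 ng/mL·hr
F = (AUC_ev/D_ev)/(AUC_iv/D_iv) = (5064.479/150)/(17400/150) = 33.7632/116 = 0.2911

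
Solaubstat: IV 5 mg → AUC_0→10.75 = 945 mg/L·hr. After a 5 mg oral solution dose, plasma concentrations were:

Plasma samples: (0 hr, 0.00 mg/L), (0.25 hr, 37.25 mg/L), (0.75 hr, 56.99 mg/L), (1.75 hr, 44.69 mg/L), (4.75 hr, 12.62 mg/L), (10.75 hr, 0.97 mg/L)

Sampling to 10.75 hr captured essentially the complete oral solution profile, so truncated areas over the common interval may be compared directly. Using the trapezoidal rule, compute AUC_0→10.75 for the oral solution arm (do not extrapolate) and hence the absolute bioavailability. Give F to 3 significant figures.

F = 0.218

Trapezoidal AUC_0→10.75 (oral solution):
  [0→0.25]: (0.00+37.25)/2 × 0.25 = 4.65625
  [0.25→0.75]: (37.25+56.99)/2 × 0.5 = 23.56
  [0.75→1.75]: (56.99+44.69)/2 × 1 = 50.84
  [1.75→4.75]: (44.69+12.62)/2 × 3 = 85.965
  [4.75→10.75]: (12.62+0.97)/2 × 6 = 40.77
  Sum = 205.79125 mg/L·hr
F = (AUC_ev/D_ev)/(AUC_iv/D_iv) = (205.79125/5)/(945/5) = 41.15825/189 = 0.2178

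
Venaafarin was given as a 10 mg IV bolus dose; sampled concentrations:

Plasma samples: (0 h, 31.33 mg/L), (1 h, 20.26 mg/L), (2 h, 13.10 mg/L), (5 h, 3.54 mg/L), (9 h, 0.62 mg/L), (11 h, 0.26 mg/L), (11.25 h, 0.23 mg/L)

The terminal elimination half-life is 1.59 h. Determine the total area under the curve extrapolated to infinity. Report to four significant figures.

AUC = 77.22 mg/L·h

Trapezoidal AUC_0→11.25:
  [0→1]: (31.33+20.26)/2 × 1 = 25.795
  [1→2]: (20.26+13.10)/2 × 1 = 16.68
  [2→5]: (13.10+3.54)/2 × 3 = 24.96
  [5→9]: (3.54+0.62)/2 × 4 = 8.32
  [9→11]: (0.62+0.26)/2 × 2 = 0.88
  [11→11.25]: (0.26+0.23)/2 × 0.25 = 0.06125
  Sum = 76.69625 mg/L·h
k_e = ln2 / t½ = 0.693147 / 1.59 = 0.4359 h^-1
Extrapolated tail: C_last / k_e = 0.23 / 0.4359 = 0.528
AUC_0→∞ = 76.69625 + 0.528 = 77.22425 mg/L·h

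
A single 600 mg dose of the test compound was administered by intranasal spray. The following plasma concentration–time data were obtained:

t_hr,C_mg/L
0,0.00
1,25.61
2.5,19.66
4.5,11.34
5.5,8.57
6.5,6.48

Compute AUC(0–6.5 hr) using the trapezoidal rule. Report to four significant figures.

Trapezoidal AUC_0→6.5:
  [0→1]: (0.00+25.61)/2 × 1 = 12.805
  [1→2.5]: (25.61+19.66)/2 × 1.5 = 33.9525
  [2.5→4.5]: (19.66+11.34)/2 × 2 = 31.0
  [4.5→5.5]: (11.34+8.57)/2 × 1 = 9.955
  [5.5→6.5]: (8.57+6.48)/2 × 1 = 7.525
  Sum = 95.2375 mg/L·hr

AUC = 95.24 mg/L·hr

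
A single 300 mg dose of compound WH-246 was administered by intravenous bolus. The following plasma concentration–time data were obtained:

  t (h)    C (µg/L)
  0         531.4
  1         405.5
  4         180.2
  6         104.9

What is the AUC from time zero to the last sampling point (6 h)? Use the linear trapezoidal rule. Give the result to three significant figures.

AUC = 1630 µg/L·h

Trapezoidal AUC_0→6:
  [0→1]: (531.4+405.5)/2 × 1 = 468.45
  [1→4]: (405.5+180.2)/2 × 3 = 878.55
  [4→6]: (180.2+104.9)/2 × 2 = 285.1
  Sum = 1632.1 µg/L·h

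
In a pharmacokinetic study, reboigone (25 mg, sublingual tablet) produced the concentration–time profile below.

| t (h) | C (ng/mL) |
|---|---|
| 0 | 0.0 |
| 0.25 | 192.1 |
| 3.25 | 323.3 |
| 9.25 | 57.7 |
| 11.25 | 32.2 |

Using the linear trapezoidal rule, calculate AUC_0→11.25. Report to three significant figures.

Trapezoidal AUC_0→11.25:
  [0→0.25]: (0.0+192.1)/2 × 0.25 = 24.0125
  [0.25→3.25]: (192.1+323.3)/2 × 3 = 773.1
  [3.25→9.25]: (323.3+57.7)/2 × 6 = 1143.0
  [9.25→11.25]: (57.7+32.2)/2 × 2 = 89.9
  Sum = 2030.0125 ng/mL·h

AUC = 2030 ng/mL·h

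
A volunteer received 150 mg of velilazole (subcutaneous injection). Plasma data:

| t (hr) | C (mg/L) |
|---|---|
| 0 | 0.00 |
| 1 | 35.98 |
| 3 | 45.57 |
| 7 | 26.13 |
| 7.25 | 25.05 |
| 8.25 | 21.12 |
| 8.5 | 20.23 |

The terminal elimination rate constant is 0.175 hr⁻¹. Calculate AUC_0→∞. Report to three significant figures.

Trapezoidal AUC_0→8.5:
  [0→1]: (0.00+35.98)/2 × 1 = 17.99
  [1→3]: (35.98+45.57)/2 × 2 = 81.55
  [3→7]: (45.57+26.13)/2 × 4 = 143.4
  [7→7.25]: (26.13+25.05)/2 × 0.25 = 6.3975
  [7.25→8.25]: (25.05+21.12)/2 × 1 = 23.085
  [8.25→8.5]: (21.12+20.23)/2 × 0.25 = 5.16875
  Sum = 277.59125 mg/L·hr
Extrapolated tail: C_last / k_e = 20.23 / 0.175 = 115.600
AUC_0→∞ = 277.59125 + 115.600 = 393.19125 mg/L·hr

AUC = 393 mg/L·hr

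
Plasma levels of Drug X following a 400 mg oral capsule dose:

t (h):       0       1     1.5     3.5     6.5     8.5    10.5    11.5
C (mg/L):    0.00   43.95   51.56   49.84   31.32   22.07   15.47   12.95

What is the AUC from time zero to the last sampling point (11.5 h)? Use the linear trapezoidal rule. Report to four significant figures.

Trapezoidal AUC_0→11.5:
  [0→1]: (0.00+43.95)/2 × 1 = 21.975
  [1→1.5]: (43.95+51.56)/2 × 0.5 = 23.8775
  [1.5→3.5]: (51.56+49.84)/2 × 2 = 101.4
  [3.5→6.5]: (49.84+31.32)/2 × 3 = 121.74
  [6.5→8.5]: (31.32+22.07)/2 × 2 = 53.39
  [8.5→10.5]: (22.07+15.47)/2 × 2 = 37.54
  [10.5→11.5]: (15.47+12.95)/2 × 1 = 14.21
  Sum = 374.1325 mg/L·h

AUC = 374.1 mg/L·h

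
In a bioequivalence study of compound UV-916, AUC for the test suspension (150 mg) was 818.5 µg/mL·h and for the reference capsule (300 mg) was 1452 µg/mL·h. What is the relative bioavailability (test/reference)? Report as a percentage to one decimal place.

F_rel = (AUC_test/D_test) / (AUC_ref/D_ref)
      = (818.5/150) / (1452/300)
      = 5.45667 / 4.84 = 1.1274 = 112.74%

F_rel = 112.7%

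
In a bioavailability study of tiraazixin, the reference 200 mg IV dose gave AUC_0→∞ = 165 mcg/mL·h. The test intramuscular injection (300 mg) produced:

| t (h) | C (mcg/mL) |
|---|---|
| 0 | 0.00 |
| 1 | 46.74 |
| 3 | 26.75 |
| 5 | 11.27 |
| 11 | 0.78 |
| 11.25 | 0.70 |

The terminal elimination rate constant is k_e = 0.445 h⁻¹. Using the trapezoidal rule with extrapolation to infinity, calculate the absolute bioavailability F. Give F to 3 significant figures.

Trapezoidal AUC_0→11.25 (intramuscular injection):
  [0→1]: (0.00+46.74)/2 × 1 = 23.37
  [1→3]: (46.74+26.75)/2 × 2 = 73.49
  [3→5]: (26.75+11.27)/2 × 2 = 38.02
  [5→11]: (11.27+0.78)/2 × 6 = 36.15
  [11→11.25]: (0.78+0.70)/2 × 0.25 = 0.185
  Sum = 171.215 mcg/mL·h
Tail: C_last/k_e = 0.70/0.445 = 1.573
AUC_0→∞ (intramuscular injection) = 171.215 + 1.573 = 172.788 mcg/mL·h
F = (AUC_ev/D_ev)/(AUC_iv/D_iv) = (172.788/300)/(165/200) = 0.57596/0.825 = 0.6981

F = 0.698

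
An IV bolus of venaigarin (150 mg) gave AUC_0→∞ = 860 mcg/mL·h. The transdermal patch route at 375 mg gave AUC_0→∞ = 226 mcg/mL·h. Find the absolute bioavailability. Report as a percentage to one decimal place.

F = (AUC_ev / D_ev) / (AUC_iv / D_iv)
  = (226/375) / (860/150)
  = 0.602667 / 5.73333 = 0.1051
  = 10.51%

F = 10.5%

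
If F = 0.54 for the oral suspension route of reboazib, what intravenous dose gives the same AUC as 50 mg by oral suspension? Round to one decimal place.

D_iv = 27.0 mg

Systemic exposure from an extravascular dose = F × D_ev, so the equivalent IV dose is F × D_ev.
D_iv = F × D_ev = 0.54 × 50 = 27 mg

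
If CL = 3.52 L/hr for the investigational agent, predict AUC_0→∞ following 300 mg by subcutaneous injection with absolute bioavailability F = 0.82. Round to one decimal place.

AUC_0→∞ = F × Dose / CL
        = 0.82 × 300 / 3.52 = 69.8864 mg/L·hr

AUC = 69.9 mg/L·hr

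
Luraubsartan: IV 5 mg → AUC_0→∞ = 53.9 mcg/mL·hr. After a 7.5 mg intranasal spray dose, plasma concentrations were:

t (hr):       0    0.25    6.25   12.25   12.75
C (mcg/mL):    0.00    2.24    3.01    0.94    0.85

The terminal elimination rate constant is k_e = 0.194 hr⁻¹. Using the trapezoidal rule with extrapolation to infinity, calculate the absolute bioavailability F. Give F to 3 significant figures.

Trapezoidal AUC_0→12.75 (intranasal spray):
  [0→0.25]: (0.00+2.24)/2 × 0.25 = 0.28
  [0.25→6.25]: (2.24+3.01)/2 × 6 = 15.75
  [6.25→12.25]: (3.01+0.94)/2 × 6 = 11.85
  [12.25→12.75]: (0.94+0.85)/2 × 0.5 = 0.4475
  Sum = 28.3275 mcg/mL·hr
Tail: C_last/k_e = 0.85/0.194 = 4.381
AUC_0→∞ (intranasal spray) = 28.3275 + 4.381 = 32.7085 mcg/mL·hr
F = (AUC_ev/D_ev)/(AUC_iv/D_iv) = (32.7085/7.5)/(53.9/5) = 4.36113/10.78 = 0.4046

F = 0.405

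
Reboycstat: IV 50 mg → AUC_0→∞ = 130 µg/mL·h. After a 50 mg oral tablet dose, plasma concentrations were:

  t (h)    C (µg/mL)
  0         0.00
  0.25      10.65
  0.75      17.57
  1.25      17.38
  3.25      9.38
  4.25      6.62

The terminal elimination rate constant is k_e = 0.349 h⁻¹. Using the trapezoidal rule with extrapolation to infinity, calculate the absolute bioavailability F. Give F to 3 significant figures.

F = 0.545

Trapezoidal AUC_0→4.25 (oral tablet):
  [0→0.25]: (0.00+10.65)/2 × 0.25 = 1.33125
  [0.25→0.75]: (10.65+17.57)/2 × 0.5 = 7.055
  [0.75→1.25]: (17.57+17.38)/2 × 0.5 = 8.7375
  [1.25→3.25]: (17.38+9.38)/2 × 2 = 26.76
  [3.25→4.25]: (9.38+6.62)/2 × 1 = 8.0
  Sum = 51.88375 µg/mL·h
Tail: C_last/k_e = 6.62/0.349 = 18.968
AUC_0→∞ (oral tablet) = 51.88375 + 18.968 = 70.85175 µg/mL·h
F = (AUC_ev/D_ev)/(AUC_iv/D_iv) = (70.85175/50)/(130/50) = 1.417035/2.6 = 0.5450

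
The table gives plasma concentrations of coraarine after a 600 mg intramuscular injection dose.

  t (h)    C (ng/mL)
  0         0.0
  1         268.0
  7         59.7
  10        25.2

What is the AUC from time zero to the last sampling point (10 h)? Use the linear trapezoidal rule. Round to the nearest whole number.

Trapezoidal AUC_0→10:
  [0→1]: (0.0+268.0)/2 × 1 = 134.0
  [1→7]: (268.0+59.7)/2 × 6 = 983.1
  [7→10]: (59.7+25.2)/2 × 3 = 127.35
  Sum = 1244.45 ng/mL·h

AUC = 1244 ng/mL·h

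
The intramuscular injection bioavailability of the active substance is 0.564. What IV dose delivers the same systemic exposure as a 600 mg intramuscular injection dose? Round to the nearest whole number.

D_iv = 338 mg

Systemic exposure from an extravascular dose = F × D_ev, so the equivalent IV dose is F × D_ev.
D_iv = F × D_ev = 0.564 × 600 = 338.4 mg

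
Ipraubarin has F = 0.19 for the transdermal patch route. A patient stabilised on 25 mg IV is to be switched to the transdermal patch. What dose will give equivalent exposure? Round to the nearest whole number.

For equal systemic exposure: F × D_ev = D_iv
D_ev = D_iv / F = 25 / 0.19 = 131.579 mg

D_transdermal = 132 mg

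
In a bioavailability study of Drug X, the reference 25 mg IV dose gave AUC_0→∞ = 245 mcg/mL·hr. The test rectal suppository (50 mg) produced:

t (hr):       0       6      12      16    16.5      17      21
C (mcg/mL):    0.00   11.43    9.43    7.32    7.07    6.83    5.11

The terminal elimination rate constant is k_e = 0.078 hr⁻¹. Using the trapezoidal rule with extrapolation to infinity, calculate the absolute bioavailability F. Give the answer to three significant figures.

F = 0.463

Trapezoidal AUC_0→21 (rectal suppository):
  [0→6]: (0.00+11.43)/2 × 6 = 34.29
  [6→12]: (11.43+9.43)/2 × 6 = 62.58
  [12→16]: (9.43+7.32)/2 × 4 = 33.5
  [16→16.5]: (7.32+7.07)/2 × 0.5 = 3.5975
  [16.5→17]: (7.07+6.83)/2 × 0.5 = 3.475
  [17→21]: (6.83+5.11)/2 × 4 = 23.88
  Sum = 161.3225 mcg/mL·hr
Tail: C_last/k_e = 5.11/0.078 = 65.513
AUC_0→∞ (rectal suppository) = 161.3225 + 65.513 = 226.8355 mcg/mL·hr
F = (AUC_ev/D_ev)/(AUC_iv/D_iv) = (226.8355/50)/(245/25) = 4.53671/9.8 = 0.4629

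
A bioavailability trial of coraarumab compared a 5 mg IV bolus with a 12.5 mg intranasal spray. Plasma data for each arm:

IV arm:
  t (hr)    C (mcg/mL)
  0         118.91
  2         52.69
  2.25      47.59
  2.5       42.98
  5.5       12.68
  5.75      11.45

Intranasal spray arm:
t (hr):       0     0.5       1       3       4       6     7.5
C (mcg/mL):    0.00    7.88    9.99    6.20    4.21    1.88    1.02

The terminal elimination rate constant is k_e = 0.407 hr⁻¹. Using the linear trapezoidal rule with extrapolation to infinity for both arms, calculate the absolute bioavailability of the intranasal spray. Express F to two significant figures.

Trapezoidal AUC_0→5.75 (IV):
  [0→2]: (118.91+52.69)/2 × 2 = 171.6
  [2→2.25]: (52.69+47.59)/2 × 0.25 = 12.535
  [2.25→2.5]: (47.59+42.98)/2 × 0.25 = 11.32125
  [2.5→5.5]: (42.98+12.68)/2 × 3 = 83.49
  [5.5→5.75]: (12.68+11.45)/2 × 0.25 = 3.01625
  Sum = 281.9625 mcg/mL·hr
IV tail: 11.45/0.407 = 28.133; AUC_iv,0→∞ = 281.9625 + 28.133 = 310.0955 mcg/mL·hr
Trapezoidal AUC_0→7.5 (intranasal spray):
  [0→0.5]: (0.00+7.88)/2 × 0.5 = 1.97
  [0.5→1]: (7.88+9.99)/2 × 0.5 = 4.4675
  [1→3]: (9.99+6.20)/2 × 2 = 16.19
  [3→4]: (6.20+4.21)/2 × 1 = 5.205
  [4→6]: (4.21+1.88)/2 × 2 = 6.09
  [6→7.5]: (1.88+1.02)/2 × 1.5 = 2.175
  Sum = 36.0975 mcg/mL·hr
intranasal spray tail: 1.02/0.407 = 2.506; AUC_ev,0→∞ = 36.0975 + 2.506 = 38.6035 mcg/mL·hr
F = (AUC_ev/D_ev)/(AUC_iv/D_iv) = (38.6035/12.5)/(310.0955/5) = 3.08828/62.0191 = 0.0498

F = 0.050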